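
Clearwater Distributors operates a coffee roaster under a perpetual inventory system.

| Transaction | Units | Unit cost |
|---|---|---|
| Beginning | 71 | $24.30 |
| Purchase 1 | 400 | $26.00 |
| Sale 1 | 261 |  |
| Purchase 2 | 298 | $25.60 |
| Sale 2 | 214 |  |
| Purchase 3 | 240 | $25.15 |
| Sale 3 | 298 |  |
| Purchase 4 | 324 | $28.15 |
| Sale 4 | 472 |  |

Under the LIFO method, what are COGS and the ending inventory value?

COGS = $32,743.40; ending inventory = $2,167.30

Sale 1 (261) [LIFO — newest first]: 261 @ $26.00 = $6,786.00
Sale 2 (214) [LIFO — newest first]: 214 @ $25.60 = $5,478.40
Sale 3 (298) [LIFO — newest first]: 240 @ $25.15 + 58 @ $25.60 = $7,520.80
Sale 4 (472) [LIFO — newest first]: 324 @ $28.15 + 26 @ $25.60 + 122 @ $26.00 = $12,958.20
Total COGS = $6,786.00 + $5,478.40 + $7,520.80 + $12,958.20 = $32,743.40
Ending inventory: 71 @ $24.30 + 17 @ $26.00 = $2,167.30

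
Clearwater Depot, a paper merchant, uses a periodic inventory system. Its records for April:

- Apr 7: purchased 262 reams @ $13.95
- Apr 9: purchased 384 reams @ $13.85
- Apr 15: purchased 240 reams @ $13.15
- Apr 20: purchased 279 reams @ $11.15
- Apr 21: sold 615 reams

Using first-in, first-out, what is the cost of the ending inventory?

Apr 21, 615 sold [FIFO — oldest first]: 262 @ $13.95 + 353 @ $13.85 = $8,543.95
Ending inventory: 31 @ $13.85 + 240 @ $13.15 + 279 @ $11.15 = $6,696.20

Ending inventory = $6,696.20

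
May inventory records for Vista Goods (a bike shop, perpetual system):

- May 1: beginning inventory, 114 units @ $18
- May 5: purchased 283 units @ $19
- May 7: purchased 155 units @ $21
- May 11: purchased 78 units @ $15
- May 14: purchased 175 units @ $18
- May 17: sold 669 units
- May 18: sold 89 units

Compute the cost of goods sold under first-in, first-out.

May 17, 669 sold [FIFO — oldest first]: 114 @ $18 + 283 @ $19 + 155 @ $21 + 78 @ $15 + 39 @ $18 = $12,556
May 18, 89 sold [FIFO — oldest first]: 89 @ $18 = $1,602
Total COGS = $12,556 + $1,602 = $14,158
Ending inventory: 47 @ $18 = $846
Check: goods available $15,004 = COGS $14,158 + ending $846

COGS = $14,158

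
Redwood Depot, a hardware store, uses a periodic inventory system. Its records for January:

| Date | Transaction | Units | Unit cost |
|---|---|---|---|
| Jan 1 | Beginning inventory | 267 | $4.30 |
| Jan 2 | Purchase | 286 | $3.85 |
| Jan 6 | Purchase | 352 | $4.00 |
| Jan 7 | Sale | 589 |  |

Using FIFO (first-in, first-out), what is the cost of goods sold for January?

COGS = $2,393.20

Jan 7, 589 sold [FIFO — oldest first]: 267 @ $4.30 + 286 @ $3.85 + 36 @ $4.00 = $2,393.20
Ending inventory: 316 @ $4.00 = $1,264.00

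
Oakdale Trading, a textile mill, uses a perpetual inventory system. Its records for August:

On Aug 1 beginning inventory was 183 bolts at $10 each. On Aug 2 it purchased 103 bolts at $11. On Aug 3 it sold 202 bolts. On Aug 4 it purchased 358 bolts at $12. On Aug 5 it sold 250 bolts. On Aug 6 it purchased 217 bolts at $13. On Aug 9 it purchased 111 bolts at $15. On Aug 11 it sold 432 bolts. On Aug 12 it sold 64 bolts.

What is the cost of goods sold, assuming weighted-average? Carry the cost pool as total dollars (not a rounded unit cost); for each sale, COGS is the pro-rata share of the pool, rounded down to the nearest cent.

After Aug 1: 183 on hand, pool $1,830.00 (≈ $10.0000 each)
After Aug 2: 286 on hand, pool $2,963.00 (≈ $10.3601 each)
Aug 3, sell 202: 202/286 × $2,963.00 → $2,092.74
After Aug 4: 442 on hand, pool $5,166.26 (≈ $11.6884 each)
Aug 5, sell 250: 250/442 × $5,166.26 → $2,922.09
After Aug 6: 409 on hand, pool $5,065.17 (≈ $12.3843 each)
After Aug 9: 520 on hand, pool $6,730.17 (≈ $12.9426 each)
Aug 11, sell 432: 432/520 × $6,730.17 → $5,591.21
Aug 12, sell 64: 64/88 × $1,138.96 → $828.33
Total COGS = $2,092.74 + $2,922.09 + $5,591.21 + $828.33 = $11,434.37
Ending inventory (cost pool remaining) = $310.63

COGS = $11,434.37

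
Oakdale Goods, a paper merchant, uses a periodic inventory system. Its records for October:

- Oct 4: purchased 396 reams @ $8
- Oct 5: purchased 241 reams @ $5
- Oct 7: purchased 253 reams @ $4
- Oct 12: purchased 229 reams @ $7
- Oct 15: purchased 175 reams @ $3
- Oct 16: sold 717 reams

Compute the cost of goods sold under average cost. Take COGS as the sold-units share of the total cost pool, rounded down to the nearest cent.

COGS = $4,162.92

Oct 16, sell 717: 717/1294 × $7,513.00 → $4,162.92
Ending inventory (cost pool remaining) = $3,350.08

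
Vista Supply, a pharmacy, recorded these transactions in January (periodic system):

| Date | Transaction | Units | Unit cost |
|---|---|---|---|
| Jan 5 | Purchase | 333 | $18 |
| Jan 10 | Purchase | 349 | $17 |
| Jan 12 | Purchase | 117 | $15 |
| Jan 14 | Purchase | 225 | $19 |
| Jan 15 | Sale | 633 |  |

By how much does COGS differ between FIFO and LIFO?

$117

FIFO COGS: 333 @ $18 + 300 @ $17 = $11,094
LIFO COGS: 225 @ $19 + 117 @ $15 + 291 @ $17 = $10,977
Difference = |$11,094 − $10,977| = $117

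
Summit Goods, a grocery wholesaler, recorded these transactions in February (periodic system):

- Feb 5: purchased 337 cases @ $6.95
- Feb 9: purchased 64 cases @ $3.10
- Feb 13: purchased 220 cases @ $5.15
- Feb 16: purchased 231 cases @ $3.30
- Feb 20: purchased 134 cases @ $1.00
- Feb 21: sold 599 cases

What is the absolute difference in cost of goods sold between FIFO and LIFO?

$1,487.55

FIFO COGS: 337 @ $6.95 + 64 @ $3.10 + 198 @ $5.15 = $3,560.25
LIFO COGS: 134 @ $1.00 + 231 @ $3.30 + 220 @ $5.15 + 14 @ $3.10 = $2,072.70
Difference = |$3,560.25 − $2,072.70| = $1,487.55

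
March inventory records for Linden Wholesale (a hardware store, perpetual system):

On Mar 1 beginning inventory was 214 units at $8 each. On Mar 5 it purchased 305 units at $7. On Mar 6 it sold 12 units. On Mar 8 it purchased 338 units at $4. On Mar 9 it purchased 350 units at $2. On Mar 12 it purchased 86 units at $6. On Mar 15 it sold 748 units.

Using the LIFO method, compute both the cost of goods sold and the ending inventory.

COGS = $2,548; ending inventory = $3,867

Mar 6, 12 sold [LIFO — newest first]: 12 @ $7 = $84
Mar 15, 748 sold [LIFO — newest first]: 86 @ $6 + 350 @ $2 + 312 @ $4 = $2,464
Total COGS = $84 + $2,464 = $2,548
Ending inventory: 214 @ $8 + 293 @ $7 + 26 @ $4 = $3,867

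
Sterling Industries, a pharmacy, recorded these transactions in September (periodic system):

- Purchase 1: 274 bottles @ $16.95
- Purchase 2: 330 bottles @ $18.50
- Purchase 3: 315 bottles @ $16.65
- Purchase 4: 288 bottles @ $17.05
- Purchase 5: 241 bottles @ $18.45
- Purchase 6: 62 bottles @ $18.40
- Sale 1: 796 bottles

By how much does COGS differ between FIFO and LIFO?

$35.20

FIFO COGS: 274 @ $16.95 + 330 @ $18.50 + 192 @ $16.65 = $13,946.10
LIFO COGS: 62 @ $18.40 + 241 @ $18.45 + 288 @ $17.05 + 205 @ $16.65 = $13,910.90
Difference = |$13,946.10 − $13,910.90| = $35.20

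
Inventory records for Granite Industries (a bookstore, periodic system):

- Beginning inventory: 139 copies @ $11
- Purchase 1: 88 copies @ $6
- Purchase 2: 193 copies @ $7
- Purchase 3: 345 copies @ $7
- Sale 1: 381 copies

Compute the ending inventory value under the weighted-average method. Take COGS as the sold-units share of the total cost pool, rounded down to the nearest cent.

Sale 1, sell 381: 381/765 × $5,823.00 → $2,900.08
Ending inventory (cost pool remaining) = $2,922.92

Ending inventory = $2,922.92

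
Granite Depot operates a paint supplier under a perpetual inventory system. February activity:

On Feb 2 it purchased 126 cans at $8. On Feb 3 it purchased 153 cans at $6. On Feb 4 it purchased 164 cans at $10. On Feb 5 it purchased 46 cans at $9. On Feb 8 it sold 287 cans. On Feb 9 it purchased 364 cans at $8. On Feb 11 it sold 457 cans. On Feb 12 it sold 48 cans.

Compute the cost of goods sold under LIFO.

COGS = $6,404

Feb 8, 287 sold [LIFO — newest first]: 46 @ $9 + 164 @ $10 + 77 @ $6 = $2,516
Feb 11, 457 sold [LIFO — newest first]: 364 @ $8 + 76 @ $6 + 17 @ $8 = $3,504
Feb 12, 48 sold [LIFO — newest first]: 48 @ $8 = $384
Total COGS = $2,516 + $3,504 + $384 = $6,404
Ending inventory: 61 @ $8 = $488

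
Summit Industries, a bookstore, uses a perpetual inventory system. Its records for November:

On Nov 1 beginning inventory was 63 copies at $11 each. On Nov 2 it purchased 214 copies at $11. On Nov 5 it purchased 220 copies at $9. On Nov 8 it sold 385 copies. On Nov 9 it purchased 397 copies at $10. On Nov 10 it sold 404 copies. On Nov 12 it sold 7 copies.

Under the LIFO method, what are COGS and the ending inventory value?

Nov 8, 385 sold [LIFO — newest first]: 220 @ $9 + 165 @ $11 = $3,795
Nov 10, 404 sold [LIFO — newest first]: 397 @ $10 + 7 @ $11 = $4,047
Nov 12, 7 sold [LIFO — newest first]: 7 @ $11 = $77
Total COGS = $3,795 + $4,047 + $77 = $7,919
Ending inventory: 63 @ $11 + 35 @ $11 = $1,078

COGS = $7,919; ending inventory = $1,078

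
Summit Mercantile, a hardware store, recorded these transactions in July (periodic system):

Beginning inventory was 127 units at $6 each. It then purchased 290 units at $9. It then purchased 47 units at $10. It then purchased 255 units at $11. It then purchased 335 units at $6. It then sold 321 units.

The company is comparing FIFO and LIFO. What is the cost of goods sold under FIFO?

FIFO COGS: 127 @ $6 + 194 @ $9 = $2,508
LIFO COGS: 321 @ $6 = $1,926

COGS = $2,508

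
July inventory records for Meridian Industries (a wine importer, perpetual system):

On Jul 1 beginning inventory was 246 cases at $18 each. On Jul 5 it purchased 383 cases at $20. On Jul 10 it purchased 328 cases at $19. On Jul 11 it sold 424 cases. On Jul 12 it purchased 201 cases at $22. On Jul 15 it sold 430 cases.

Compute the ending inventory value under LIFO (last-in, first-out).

Ending inventory = $5,588

Jul 11, 424 sold [LIFO — newest first]: 328 @ $19 + 96 @ $20 = $8,152
Jul 15, 430 sold [LIFO — newest first]: 201 @ $22 + 229 @ $20 = $9,002
Total COGS = $8,152 + $9,002 = $17,154
Ending inventory: 246 @ $18 + 58 @ $20 = $5,588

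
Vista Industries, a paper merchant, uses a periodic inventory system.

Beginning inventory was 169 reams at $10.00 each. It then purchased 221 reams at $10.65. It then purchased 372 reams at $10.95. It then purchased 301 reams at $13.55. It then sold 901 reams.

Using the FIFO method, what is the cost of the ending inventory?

Sale 1 (901) [FIFO — oldest first]: 169 @ $10.00 + 221 @ $10.65 + 372 @ $10.95 + 139 @ $13.55 = $10,000.50
Ending inventory: 162 @ $13.55 = $2,195.10

Ending inventory = $2,195.10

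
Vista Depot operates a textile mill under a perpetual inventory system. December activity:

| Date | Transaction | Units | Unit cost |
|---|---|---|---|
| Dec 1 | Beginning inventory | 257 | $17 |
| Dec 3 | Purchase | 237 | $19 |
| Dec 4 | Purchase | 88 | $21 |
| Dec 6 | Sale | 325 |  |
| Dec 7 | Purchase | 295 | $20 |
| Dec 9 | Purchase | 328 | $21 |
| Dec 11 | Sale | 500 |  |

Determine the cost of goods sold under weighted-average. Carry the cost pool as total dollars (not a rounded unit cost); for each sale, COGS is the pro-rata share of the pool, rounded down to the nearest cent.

After Dec 1: 257 on hand, pool $4,369.00 (≈ $17.0000 each)
After Dec 3: 494 on hand, pool $8,872.00 (≈ $17.9595 each)
After Dec 4: 582 on hand, pool $10,720.00 (≈ $18.4192 each)
Dec 6, sell 325: 325/582 × $10,720.00 → $5,986.25
After Dec 7: 552 on hand, pool $10,633.75 (≈ $19.2640 each)
After Dec 9: 880 on hand, pool $17,521.75 (≈ $19.9111 each)
Dec 11, sell 500: 500/880 × $17,521.75 → $9,955.53
Total COGS = $5,986.25 + $9,955.53 = $15,941.78
Ending inventory (cost pool remaining) = $7,566.22

COGS = $15,941.78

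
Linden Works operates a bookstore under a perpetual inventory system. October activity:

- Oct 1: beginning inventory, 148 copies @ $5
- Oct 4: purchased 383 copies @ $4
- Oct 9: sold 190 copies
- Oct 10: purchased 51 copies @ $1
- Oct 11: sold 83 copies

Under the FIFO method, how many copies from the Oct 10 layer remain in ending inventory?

Oct 9, 190 sold [FIFO — oldest first]: 148 @ $5 + 42 @ $4 = $908
Oct 11, 83 sold [FIFO — oldest first]: 83 @ $4 = $332
Total COGS = $908 + $332 = $1,240
Ending inventory: 258 @ $4 + 51 @ $1 = $1,083

51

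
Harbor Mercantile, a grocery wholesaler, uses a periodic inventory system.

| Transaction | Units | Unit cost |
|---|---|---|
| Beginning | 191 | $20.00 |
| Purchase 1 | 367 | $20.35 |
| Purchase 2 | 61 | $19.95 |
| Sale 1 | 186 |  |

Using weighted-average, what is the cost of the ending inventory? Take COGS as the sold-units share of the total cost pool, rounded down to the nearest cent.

Ending inventory = $8,747.72

Sale 1, sell 186: 186/619 × $12,505.40 → $3,757.68
Ending inventory (cost pool remaining) = $8,747.72
Check: goods available $12,505.40 = COGS $3,757.68 + ending $8,747.72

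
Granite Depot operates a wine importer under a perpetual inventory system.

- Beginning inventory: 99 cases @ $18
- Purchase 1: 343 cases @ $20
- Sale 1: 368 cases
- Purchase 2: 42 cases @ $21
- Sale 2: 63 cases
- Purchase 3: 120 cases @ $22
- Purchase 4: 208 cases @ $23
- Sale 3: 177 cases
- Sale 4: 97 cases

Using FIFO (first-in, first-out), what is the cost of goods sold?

COGS = $14,487

Sale 1 (368) [FIFO — oldest first]: 99 @ $18 + 269 @ $20 = $7,162
Sale 2 (63) [FIFO — oldest first]: 63 @ $20 = $1,260
Sale 3 (177) [FIFO — oldest first]: 11 @ $20 + 42 @ $21 + 120 @ $22 + 4 @ $23 = $3,834
Sale 4 (97) [FIFO — oldest first]: 97 @ $23 = $2,231
Total COGS = $7,162 + $1,260 + $3,834 + $2,231 = $14,487
Ending inventory: 107 @ $23 = $2,461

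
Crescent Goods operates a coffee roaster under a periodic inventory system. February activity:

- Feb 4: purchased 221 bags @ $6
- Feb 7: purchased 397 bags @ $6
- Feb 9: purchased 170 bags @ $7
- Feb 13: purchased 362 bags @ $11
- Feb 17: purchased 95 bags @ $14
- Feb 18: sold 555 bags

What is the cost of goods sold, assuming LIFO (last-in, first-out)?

COGS = $5,998

Feb 18, 555 sold [LIFO — newest first]: 95 @ $14 + 362 @ $11 + 98 @ $7 = $5,998
Ending inventory: 221 @ $6 + 397 @ $6 + 72 @ $7 = $4,212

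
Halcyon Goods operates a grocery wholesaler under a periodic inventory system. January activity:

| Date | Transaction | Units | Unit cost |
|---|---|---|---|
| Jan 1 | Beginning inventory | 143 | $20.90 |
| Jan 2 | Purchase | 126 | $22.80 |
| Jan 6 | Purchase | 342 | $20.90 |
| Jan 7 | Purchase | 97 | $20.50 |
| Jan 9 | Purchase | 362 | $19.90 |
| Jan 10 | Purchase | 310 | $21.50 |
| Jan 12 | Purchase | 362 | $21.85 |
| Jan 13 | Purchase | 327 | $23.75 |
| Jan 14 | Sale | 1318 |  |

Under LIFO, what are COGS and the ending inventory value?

Jan 14, 1318 sold [LIFO — newest first]: 327 @ $23.75 + 362 @ $21.85 + 310 @ $21.50 + 319 @ $19.90 = $28,689.05
Ending inventory: 143 @ $20.90 + 126 @ $22.80 + 342 @ $20.90 + 97 @ $20.50 + 43 @ $19.90 = $15,853.50
Check: goods available $44,542.55 = COGS $28,689.05 + ending $15,853.50

COGS = $28,689.05; ending inventory = $15,853.50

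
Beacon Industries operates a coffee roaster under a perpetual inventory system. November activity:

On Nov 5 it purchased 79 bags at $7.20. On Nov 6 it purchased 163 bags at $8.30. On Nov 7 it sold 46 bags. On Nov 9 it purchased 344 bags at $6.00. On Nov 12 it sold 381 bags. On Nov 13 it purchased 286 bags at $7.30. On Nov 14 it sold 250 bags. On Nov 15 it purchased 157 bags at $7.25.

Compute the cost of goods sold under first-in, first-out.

COGS = $4,650.00

Nov 7, 46 sold [FIFO — oldest first]: 46 @ $7.20 = $331.20
Nov 12, 381 sold [FIFO — oldest first]: 33 @ $7.20 + 163 @ $8.30 + 185 @ $6.00 = $2,700.50
Nov 14, 250 sold [FIFO — oldest first]: 159 @ $6.00 + 91 @ $7.30 = $1,618.30
Total COGS = $331.20 + $2,700.50 + $1,618.30 = $4,650.00
Ending inventory: 195 @ $7.30 + 157 @ $7.25 = $2,561.75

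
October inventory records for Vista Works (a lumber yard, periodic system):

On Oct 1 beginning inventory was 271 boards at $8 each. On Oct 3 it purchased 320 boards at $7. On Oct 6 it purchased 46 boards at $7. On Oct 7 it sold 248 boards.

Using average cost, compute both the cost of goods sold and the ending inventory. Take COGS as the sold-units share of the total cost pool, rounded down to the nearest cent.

COGS = $1,841.50; ending inventory = $2,888.50

Oct 7, sell 248: 248/637 × $4,730.00 → $1,841.50
Ending inventory (cost pool remaining) = $2,888.50
Check: goods available $4,730.00 = COGS $1,841.50 + ending $2,888.50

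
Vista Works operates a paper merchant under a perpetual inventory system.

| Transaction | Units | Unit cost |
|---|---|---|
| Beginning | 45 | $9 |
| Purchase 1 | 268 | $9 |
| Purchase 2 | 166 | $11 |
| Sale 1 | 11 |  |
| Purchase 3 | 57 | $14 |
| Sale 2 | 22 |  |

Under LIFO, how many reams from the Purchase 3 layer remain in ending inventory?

Sale 1 (11) [LIFO — newest first]: 11 @ $11 = $121
Sale 2 (22) [LIFO — newest first]: 22 @ $14 = $308
Total COGS = $121 + $308 = $429
Ending inventory: 45 @ $9 + 268 @ $9 + 155 @ $11 + 35 @ $14 = $5,012
Check: goods available $5,441 = COGS $429 + ending $5,012

35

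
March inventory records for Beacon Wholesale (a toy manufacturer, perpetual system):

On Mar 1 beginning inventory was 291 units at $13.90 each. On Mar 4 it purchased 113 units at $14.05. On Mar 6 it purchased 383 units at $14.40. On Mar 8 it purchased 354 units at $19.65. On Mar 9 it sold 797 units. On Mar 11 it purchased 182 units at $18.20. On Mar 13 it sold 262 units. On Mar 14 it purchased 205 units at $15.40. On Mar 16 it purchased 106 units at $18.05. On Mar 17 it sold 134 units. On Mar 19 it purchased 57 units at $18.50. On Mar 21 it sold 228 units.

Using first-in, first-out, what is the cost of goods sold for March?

Mar 9, 797 sold [FIFO — oldest first]: 291 @ $13.90 + 113 @ $14.05 + 383 @ $14.40 + 10 @ $19.65 = $11,344.25
Mar 13, 262 sold [FIFO — oldest first]: 262 @ $19.65 = $5,148.30
Mar 17, 134 sold [FIFO — oldest first]: 82 @ $19.65 + 52 @ $18.20 = $2,557.70
Mar 21, 228 sold [FIFO — oldest first]: 130 @ $18.20 + 98 @ $15.40 = $3,875.20
Total COGS = $11,344.25 + $5,148.30 + $2,557.70 + $3,875.20 = $22,925.45
Ending inventory: 107 @ $15.40 + 106 @ $18.05 + 57 @ $18.50 = $4,615.60

COGS = $22,925.45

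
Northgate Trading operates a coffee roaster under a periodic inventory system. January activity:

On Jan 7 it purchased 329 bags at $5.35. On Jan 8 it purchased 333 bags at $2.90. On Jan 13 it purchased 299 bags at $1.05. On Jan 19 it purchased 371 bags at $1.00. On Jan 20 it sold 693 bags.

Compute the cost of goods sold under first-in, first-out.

COGS = $2,758.40

Jan 20, 693 sold [FIFO — oldest first]: 329 @ $5.35 + 333 @ $2.90 + 31 @ $1.05 = $2,758.40
Ending inventory: 268 @ $1.05 + 371 @ $1.00 = $652.40
Check: goods available $3,410.80 = COGS $2,758.40 + ending $652.40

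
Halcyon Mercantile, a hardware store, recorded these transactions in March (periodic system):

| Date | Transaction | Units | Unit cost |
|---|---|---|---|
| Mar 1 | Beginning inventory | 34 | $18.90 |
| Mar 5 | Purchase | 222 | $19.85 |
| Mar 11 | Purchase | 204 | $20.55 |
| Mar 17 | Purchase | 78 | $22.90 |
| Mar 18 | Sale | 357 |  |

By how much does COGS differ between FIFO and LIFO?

$342.30

FIFO COGS: 34 @ $18.90 + 222 @ $19.85 + 101 @ $20.55 = $7,124.85
LIFO COGS: 78 @ $22.90 + 204 @ $20.55 + 75 @ $19.85 = $7,467.15
Difference = |$7,124.85 − $7,467.15| = $342.30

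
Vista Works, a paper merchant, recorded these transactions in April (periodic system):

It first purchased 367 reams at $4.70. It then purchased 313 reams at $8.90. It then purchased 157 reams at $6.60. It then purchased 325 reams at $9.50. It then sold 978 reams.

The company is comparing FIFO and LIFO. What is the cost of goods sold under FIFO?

COGS = $6,886.30

FIFO COGS: 367 @ $4.70 + 313 @ $8.90 + 157 @ $6.60 + 141 @ $9.50 = $6,886.30
LIFO COGS: 325 @ $9.50 + 157 @ $6.60 + 313 @ $8.90 + 183 @ $4.70 = $7,769.50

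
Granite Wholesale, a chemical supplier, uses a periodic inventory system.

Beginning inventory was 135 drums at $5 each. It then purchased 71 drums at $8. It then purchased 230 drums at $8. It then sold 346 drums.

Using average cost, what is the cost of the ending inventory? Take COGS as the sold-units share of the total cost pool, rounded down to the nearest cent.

Sale 1, sell 346: 346/436 × $3,083.00 → $2,446.60
Ending inventory (cost pool remaining) = $636.40

Ending inventory = $636.40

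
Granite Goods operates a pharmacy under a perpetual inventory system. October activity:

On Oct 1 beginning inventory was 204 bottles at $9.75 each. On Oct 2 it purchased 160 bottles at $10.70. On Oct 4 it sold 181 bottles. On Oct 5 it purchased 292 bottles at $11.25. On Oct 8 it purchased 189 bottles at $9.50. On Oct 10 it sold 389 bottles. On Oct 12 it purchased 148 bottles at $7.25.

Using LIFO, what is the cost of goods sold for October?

Oct 4, 181 sold [LIFO — newest first]: 160 @ $10.70 + 21 @ $9.75 = $1,916.75
Oct 10, 389 sold [LIFO — newest first]: 189 @ $9.50 + 200 @ $11.25 = $4,045.50
Total COGS = $1,916.75 + $4,045.50 = $5,962.25
Ending inventory: 183 @ $9.75 + 92 @ $11.25 + 148 @ $7.25 = $3,892.25
Check: goods available $9,854.50 = COGS $5,962.25 + ending $3,892.25

COGS = $5,962.25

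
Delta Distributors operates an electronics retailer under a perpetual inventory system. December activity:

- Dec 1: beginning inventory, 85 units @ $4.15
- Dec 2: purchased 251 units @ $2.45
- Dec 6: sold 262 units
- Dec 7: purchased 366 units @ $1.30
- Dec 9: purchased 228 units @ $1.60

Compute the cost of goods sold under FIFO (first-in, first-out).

Dec 6, 262 sold [FIFO — oldest first]: 85 @ $4.15 + 177 @ $2.45 = $786.40
Ending inventory: 74 @ $2.45 + 366 @ $1.30 + 228 @ $1.60 = $1,021.90

COGS = $786.40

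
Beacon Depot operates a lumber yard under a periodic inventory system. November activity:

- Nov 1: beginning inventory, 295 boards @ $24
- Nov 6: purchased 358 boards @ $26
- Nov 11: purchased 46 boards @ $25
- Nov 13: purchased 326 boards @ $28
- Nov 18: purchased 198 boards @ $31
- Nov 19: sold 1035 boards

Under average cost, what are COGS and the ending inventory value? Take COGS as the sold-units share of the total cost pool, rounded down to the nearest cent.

Nov 19, sell 1035: 1035/1223 × $32,804.00 → $27,761.35
Ending inventory (cost pool remaining) = $5,042.65
Check: goods available $32,804.00 = COGS $27,761.35 + ending $5,042.65

COGS = $27,761.35; ending inventory = $5,042.65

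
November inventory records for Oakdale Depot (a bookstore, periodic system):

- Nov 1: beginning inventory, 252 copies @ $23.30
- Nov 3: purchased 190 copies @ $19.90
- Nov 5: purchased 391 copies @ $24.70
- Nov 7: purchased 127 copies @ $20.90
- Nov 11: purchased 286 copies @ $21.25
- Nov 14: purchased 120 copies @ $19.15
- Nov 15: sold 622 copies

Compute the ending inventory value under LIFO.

Nov 15, 622 sold [LIFO — newest first]: 120 @ $19.15 + 286 @ $21.25 + 127 @ $20.90 + 89 @ $24.70 = $13,228.10
Ending inventory: 252 @ $23.30 + 190 @ $19.90 + 302 @ $24.70 = $17,112.00

Ending inventory = $17,112.00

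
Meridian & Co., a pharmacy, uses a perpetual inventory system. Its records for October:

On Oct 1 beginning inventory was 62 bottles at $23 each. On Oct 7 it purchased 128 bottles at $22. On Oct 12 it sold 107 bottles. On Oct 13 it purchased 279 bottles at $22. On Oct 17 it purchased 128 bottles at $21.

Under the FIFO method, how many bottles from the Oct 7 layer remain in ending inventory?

83

Oct 12, 107 sold [FIFO — oldest first]: 62 @ $23 + 45 @ $22 = $2,416
Ending inventory: 83 @ $22 + 279 @ $22 + 128 @ $21 = $10,652
Check: goods available $13,068 = COGS $2,416 + ending $10,652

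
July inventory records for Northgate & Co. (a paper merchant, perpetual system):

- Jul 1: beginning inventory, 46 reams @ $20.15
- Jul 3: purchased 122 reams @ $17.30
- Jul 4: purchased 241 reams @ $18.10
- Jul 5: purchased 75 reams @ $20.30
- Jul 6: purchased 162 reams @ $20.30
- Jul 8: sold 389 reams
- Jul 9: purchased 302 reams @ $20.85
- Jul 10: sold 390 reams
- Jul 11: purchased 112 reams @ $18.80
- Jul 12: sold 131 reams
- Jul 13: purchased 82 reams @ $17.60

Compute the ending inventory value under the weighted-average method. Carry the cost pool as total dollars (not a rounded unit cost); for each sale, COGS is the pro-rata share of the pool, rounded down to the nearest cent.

Ending inventory = $4,367.35

After Jul 1: 46 on hand, pool $926.90 (≈ $20.1500 each)
After Jul 3: 168 on hand, pool $3,037.50 (≈ $18.0804 each)
After Jul 4: 409 on hand, pool $7,399.60 (≈ $18.0919 each)
After Jul 5: 484 on hand, pool $8,922.10 (≈ $18.4341 each)
After Jul 6: 646 on hand, pool $12,210.70 (≈ $18.9020 each)
Jul 8, sell 389: 389/646 × $12,210.70 → $7,352.88
After Jul 9: 559 on hand, pool $11,154.52 (≈ $19.9544 each)
Jul 10, sell 390: 390/559 × $11,154.52 → $7,782.22
After Jul 11: 281 on hand, pool $5,477.90 (≈ $19.4943 each)
Jul 12, sell 131: 131/281 × $5,477.90 → $2,553.75
After Jul 13: 232 on hand, pool $4,367.35 (≈ $18.8248 each)
Total COGS = $7,352.88 + $7,782.22 + $2,553.75 = $17,688.85
Ending inventory (cost pool remaining) = $4,367.35
Check: goods available $22,056.20 = COGS $17,688.85 + ending $4,367.35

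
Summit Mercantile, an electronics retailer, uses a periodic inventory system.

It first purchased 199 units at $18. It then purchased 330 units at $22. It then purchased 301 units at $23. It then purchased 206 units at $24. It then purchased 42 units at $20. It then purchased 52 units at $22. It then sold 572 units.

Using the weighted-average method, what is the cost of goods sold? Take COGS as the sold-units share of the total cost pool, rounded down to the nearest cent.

Sale 1, sell 572: 572/1130 × $24,693.00 → $12,499.46
Ending inventory (cost pool remaining) = $12,193.54

COGS = $12,499.46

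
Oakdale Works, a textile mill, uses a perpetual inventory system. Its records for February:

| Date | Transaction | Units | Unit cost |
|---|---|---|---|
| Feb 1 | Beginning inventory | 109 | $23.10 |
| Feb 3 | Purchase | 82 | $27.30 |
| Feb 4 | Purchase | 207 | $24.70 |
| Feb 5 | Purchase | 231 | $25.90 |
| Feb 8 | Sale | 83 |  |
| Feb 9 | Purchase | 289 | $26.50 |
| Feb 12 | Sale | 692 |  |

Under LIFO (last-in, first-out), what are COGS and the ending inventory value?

COGS = $20,064.70; ending inventory = $3,446.10

Feb 8, 83 sold [LIFO — newest first]: 83 @ $25.90 = $2,149.70
Feb 12, 692 sold [LIFO — newest first]: 289 @ $26.50 + 148 @ $25.90 + 207 @ $24.70 + 48 @ $27.30 = $17,915.00
Total COGS = $2,149.70 + $17,915.00 = $20,064.70
Ending inventory: 109 @ $23.10 + 34 @ $27.30 = $3,446.10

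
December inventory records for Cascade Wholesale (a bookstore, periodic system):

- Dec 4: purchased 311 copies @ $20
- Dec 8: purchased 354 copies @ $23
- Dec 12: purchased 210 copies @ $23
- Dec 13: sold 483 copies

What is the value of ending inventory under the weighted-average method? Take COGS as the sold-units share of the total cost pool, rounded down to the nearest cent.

Ending inventory = $8,598.02

Dec 13, sell 483: 483/875 × $19,192.00 → $10,593.98
Ending inventory (cost pool remaining) = $8,598.02
Check: goods available $19,192.00 = COGS $10,593.98 + ending $8,598.02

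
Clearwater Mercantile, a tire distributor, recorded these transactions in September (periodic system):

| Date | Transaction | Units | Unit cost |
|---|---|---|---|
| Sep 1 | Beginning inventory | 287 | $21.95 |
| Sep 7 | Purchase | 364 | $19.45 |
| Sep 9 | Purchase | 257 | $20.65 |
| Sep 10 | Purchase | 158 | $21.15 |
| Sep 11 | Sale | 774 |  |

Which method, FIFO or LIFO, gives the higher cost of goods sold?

FIFO COGS: 287 @ $21.95 + 364 @ $19.45 + 123 @ $20.65 = $15,919.40
LIFO COGS: 158 @ $21.15 + 257 @ $20.65 + 359 @ $19.45 = $15,631.30

FIFO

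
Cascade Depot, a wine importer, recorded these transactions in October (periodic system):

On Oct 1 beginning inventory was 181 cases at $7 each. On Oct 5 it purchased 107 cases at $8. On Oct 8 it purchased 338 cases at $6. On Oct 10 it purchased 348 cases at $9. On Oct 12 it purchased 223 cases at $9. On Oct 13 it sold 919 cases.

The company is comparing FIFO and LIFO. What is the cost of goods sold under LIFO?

COGS = $7,247

FIFO COGS: 181 @ $7 + 107 @ $8 + 338 @ $6 + 293 @ $9 = $6,788
LIFO COGS: 223 @ $9 + 348 @ $9 + 338 @ $6 + 10 @ $8 = $7,247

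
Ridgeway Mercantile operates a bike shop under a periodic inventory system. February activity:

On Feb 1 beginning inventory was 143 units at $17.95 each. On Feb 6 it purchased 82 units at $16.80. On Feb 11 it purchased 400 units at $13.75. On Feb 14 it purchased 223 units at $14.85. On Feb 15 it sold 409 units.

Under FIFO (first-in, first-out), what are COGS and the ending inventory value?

COGS = $6,474.45; ending inventory = $6,281.55

Feb 15, 409 sold [FIFO — oldest first]: 143 @ $17.95 + 82 @ $16.80 + 184 @ $13.75 = $6,474.45
Ending inventory: 216 @ $13.75 + 223 @ $14.85 = $6,281.55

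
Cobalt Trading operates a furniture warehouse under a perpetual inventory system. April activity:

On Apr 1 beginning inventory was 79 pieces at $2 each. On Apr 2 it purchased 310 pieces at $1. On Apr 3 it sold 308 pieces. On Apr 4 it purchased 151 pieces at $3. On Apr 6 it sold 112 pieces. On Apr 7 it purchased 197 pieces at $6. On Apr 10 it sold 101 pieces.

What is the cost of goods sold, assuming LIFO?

Apr 3, 308 sold [LIFO — newest first]: 308 @ $1 = $308
Apr 6, 112 sold [LIFO — newest first]: 112 @ $3 = $336
Apr 10, 101 sold [LIFO — newest first]: 101 @ $6 = $606
Total COGS = $308 + $336 + $606 = $1,250
Ending inventory: 79 @ $2 + 2 @ $1 + 39 @ $3 + 96 @ $6 = $853
Check: goods available $2,103 = COGS $1,250 + ending $853

COGS = $1,250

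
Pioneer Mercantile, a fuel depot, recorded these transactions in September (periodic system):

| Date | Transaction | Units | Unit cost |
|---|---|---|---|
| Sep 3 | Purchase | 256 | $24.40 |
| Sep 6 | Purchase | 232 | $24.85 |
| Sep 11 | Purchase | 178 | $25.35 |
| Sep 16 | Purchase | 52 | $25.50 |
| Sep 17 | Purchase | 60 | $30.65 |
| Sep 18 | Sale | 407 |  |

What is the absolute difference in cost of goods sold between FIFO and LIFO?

FIFO COGS: 256 @ $24.40 + 151 @ $24.85 = $9,998.75
LIFO COGS: 60 @ $30.65 + 52 @ $25.50 + 178 @ $25.35 + 117 @ $24.85 = $10,584.75
Difference = |$9,998.75 − $10,584.75| = $586.00

$586.00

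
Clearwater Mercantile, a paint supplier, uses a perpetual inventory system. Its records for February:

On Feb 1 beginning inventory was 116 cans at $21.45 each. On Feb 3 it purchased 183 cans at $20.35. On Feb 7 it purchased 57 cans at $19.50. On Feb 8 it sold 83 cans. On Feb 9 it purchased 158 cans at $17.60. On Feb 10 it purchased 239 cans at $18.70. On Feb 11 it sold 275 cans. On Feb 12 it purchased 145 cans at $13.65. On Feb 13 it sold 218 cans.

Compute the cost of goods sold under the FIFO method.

COGS = $11,263.95

Feb 8, 83 sold [FIFO — oldest first]: 83 @ $21.45 = $1,780.35
Feb 11, 275 sold [FIFO — oldest first]: 33 @ $21.45 + 183 @ $20.35 + 57 @ $19.50 + 2 @ $17.60 = $5,578.60
Feb 13, 218 sold [FIFO — oldest first]: 156 @ $17.60 + 62 @ $18.70 = $3,905.00
Total COGS = $1,780.35 + $5,578.60 + $3,905.00 = $11,263.95
Ending inventory: 177 @ $18.70 + 145 @ $13.65 = $5,289.15
Check: goods available $16,553.10 = COGS $11,263.95 + ending $5,289.15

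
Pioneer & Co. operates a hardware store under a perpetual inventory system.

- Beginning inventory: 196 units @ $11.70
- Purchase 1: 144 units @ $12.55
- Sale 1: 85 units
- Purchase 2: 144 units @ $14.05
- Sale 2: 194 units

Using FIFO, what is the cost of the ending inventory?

Ending inventory = $2,788.75

Sale 1 (85) [FIFO — oldest first]: 85 @ $11.70 = $994.50
Sale 2 (194) [FIFO — oldest first]: 111 @ $11.70 + 83 @ $12.55 = $2,340.35
Total COGS = $994.50 + $2,340.35 = $3,334.85
Ending inventory: 61 @ $12.55 + 144 @ $14.05 = $2,788.75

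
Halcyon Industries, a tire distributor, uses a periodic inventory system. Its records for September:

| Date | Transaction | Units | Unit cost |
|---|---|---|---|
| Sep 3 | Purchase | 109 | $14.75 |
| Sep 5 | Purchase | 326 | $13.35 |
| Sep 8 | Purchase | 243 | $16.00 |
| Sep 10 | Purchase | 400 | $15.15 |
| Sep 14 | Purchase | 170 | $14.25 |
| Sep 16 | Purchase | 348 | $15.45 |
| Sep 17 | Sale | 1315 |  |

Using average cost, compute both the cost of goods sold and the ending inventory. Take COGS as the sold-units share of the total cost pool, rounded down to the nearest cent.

COGS = $19,532.98; ending inventory = $4,173.97

Sep 17, sell 1315: 1315/1596 × $23,706.95 → $19,532.98
Ending inventory (cost pool remaining) = $4,173.97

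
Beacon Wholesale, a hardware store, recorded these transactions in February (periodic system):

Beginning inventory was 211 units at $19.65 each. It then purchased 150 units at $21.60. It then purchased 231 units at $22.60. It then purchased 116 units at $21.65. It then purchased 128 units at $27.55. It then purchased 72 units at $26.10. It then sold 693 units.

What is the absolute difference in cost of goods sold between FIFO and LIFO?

FIFO COGS: 211 @ $19.65 + 150 @ $21.60 + 231 @ $22.60 + 101 @ $21.65 = $14,793.40
LIFO COGS: 72 @ $26.10 + 128 @ $27.55 + 116 @ $21.65 + 231 @ $22.60 + 146 @ $21.60 = $16,291.20
Difference = |$14,793.40 − $16,291.20| = $1,497.80

$1,497.80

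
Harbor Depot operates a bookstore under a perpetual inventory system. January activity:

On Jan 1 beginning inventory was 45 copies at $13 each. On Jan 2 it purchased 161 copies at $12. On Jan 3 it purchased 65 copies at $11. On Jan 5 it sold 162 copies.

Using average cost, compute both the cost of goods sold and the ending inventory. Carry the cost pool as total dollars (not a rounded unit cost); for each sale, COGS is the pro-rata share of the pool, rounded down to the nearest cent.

COGS = $1,932.04; ending inventory = $1,299.96

After Jan 1: 45 on hand, pool $585.00 (≈ $13.0000 each)
After Jan 2: 206 on hand, pool $2,517.00 (≈ $12.2184 each)
After Jan 3: 271 on hand, pool $3,232.00 (≈ $11.9262 each)
Jan 5, sell 162: 162/271 × $3,232.00 → $1,932.04
Ending inventory (cost pool remaining) = $1,299.96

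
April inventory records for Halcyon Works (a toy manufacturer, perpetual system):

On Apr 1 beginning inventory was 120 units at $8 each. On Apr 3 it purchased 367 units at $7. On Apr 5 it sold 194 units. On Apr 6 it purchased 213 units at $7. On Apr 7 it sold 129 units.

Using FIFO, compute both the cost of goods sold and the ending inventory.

Apr 5, 194 sold [FIFO — oldest first]: 120 @ $8 + 74 @ $7 = $1,478
Apr 7, 129 sold [FIFO — oldest first]: 129 @ $7 = $903
Total COGS = $1,478 + $903 = $2,381
Ending inventory: 164 @ $7 + 213 @ $7 = $2,639

COGS = $2,381; ending inventory = $2,639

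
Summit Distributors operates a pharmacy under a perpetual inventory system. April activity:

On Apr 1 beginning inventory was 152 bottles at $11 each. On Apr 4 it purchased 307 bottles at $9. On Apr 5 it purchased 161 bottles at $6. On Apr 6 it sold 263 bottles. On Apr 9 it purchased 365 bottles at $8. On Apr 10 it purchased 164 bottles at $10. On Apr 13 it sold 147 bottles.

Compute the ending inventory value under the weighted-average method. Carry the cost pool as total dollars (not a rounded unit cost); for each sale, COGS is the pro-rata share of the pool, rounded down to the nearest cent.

Ending inventory = $6,397.39

After Apr 1: 152 on hand, pool $1,672.00 (≈ $11.0000 each)
After Apr 4: 459 on hand, pool $4,435.00 (≈ $9.6623 each)
After Apr 5: 620 on hand, pool $5,401.00 (≈ $8.7113 each)
Apr 6, sell 263: 263/620 × $5,401.00 → $2,291.06
After Apr 9: 722 on hand, pool $6,029.94 (≈ $8.3517 each)
After Apr 10: 886 on hand, pool $7,669.94 (≈ $8.6568 each)
Apr 13, sell 147: 147/886 × $7,669.94 → $1,272.55
Total COGS = $2,291.06 + $1,272.55 = $3,563.61
Ending inventory (cost pool remaining) = $6,397.39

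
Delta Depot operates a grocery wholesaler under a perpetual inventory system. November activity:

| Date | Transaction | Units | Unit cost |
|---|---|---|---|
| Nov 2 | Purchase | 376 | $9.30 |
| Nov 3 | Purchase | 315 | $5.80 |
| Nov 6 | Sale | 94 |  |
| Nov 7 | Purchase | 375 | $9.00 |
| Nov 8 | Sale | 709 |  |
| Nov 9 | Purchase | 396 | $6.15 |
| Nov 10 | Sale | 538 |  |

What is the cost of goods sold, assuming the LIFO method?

Nov 6, 94 sold [LIFO — newest first]: 94 @ $5.80 = $545.20
Nov 8, 709 sold [LIFO — newest first]: 375 @ $9.00 + 221 @ $5.80 + 113 @ $9.30 = $5,707.70
Nov 10, 538 sold [LIFO — newest first]: 396 @ $6.15 + 142 @ $9.30 = $3,756.00
Total COGS = $545.20 + $5,707.70 + $3,756.00 = $10,008.90
Ending inventory: 121 @ $9.30 = $1,125.30

COGS = $10,008.90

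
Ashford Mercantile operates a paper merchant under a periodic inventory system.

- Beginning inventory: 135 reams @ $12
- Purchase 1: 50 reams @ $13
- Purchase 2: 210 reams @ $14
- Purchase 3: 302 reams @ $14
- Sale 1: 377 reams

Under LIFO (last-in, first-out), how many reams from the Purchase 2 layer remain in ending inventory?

135

Sale 1 (377) [LIFO — newest first]: 302 @ $14 + 75 @ $14 = $5,278
Ending inventory: 135 @ $12 + 50 @ $13 + 135 @ $14 = $4,160
Check: goods available $9,438 = COGS $5,278 + ending $4,160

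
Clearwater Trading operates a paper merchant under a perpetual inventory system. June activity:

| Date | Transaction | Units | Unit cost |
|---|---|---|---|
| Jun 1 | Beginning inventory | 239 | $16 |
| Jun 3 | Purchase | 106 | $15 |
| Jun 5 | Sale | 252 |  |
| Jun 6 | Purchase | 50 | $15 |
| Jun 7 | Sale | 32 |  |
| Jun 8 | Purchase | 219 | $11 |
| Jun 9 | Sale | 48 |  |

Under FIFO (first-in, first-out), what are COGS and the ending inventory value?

Jun 5, 252 sold [FIFO — oldest first]: 239 @ $16 + 13 @ $15 = $4,019
Jun 7, 32 sold [FIFO — oldest first]: 32 @ $15 = $480
Jun 9, 48 sold [FIFO — oldest first]: 48 @ $15 = $720
Total COGS = $4,019 + $480 + $720 = $5,219
Ending inventory: 13 @ $15 + 50 @ $15 + 219 @ $11 = $3,354

COGS = $5,219; ending inventory = $3,354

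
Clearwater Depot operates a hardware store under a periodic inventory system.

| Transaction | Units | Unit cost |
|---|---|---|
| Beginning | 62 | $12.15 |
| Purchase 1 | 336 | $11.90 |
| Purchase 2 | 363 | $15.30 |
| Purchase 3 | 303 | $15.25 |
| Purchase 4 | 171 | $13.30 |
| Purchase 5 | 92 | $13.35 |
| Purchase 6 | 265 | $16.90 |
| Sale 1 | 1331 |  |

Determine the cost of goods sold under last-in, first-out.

COGS = $19,785.95

Sale 1 (1331) [LIFO — newest first]: 265 @ $16.90 + 92 @ $13.35 + 171 @ $13.30 + 303 @ $15.25 + 363 @ $15.30 + 137 @ $11.90 = $19,785.95
Ending inventory: 62 @ $12.15 + 199 @ $11.90 = $3,121.40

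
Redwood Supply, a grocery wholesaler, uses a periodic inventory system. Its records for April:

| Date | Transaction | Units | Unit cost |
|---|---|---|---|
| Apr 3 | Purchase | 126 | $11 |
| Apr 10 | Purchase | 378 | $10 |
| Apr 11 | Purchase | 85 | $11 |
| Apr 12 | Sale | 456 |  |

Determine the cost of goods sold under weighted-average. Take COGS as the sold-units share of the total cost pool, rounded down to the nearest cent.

Apr 12, sell 456: 456/589 × $6,101.00 → $4,723.35
Ending inventory (cost pool remaining) = $1,377.65
Check: goods available $6,101.00 = COGS $4,723.35 + ending $1,377.65

COGS = $4,723.35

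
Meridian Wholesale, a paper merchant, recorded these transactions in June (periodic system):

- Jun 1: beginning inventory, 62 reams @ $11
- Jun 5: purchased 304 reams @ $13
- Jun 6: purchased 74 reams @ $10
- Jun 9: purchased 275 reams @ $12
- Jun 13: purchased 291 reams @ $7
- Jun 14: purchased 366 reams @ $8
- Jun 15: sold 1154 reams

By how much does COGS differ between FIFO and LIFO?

FIFO COGS: 62 @ $11 + 304 @ $13 + 74 @ $10 + 275 @ $12 + 291 @ $7 + 148 @ $8 = $11,895
LIFO COGS: 366 @ $8 + 291 @ $7 + 275 @ $12 + 74 @ $10 + 148 @ $13 = $10,929
Difference = |$11,895 − $10,929| = $966

$966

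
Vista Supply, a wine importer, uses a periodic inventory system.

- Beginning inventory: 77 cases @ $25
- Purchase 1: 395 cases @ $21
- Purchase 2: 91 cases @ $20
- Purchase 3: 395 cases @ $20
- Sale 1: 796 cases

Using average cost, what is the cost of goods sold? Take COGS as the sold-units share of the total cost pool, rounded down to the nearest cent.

COGS = $16,568.10

Sale 1, sell 796: 796/958 × $19,940.00 → $16,568.10
Ending inventory (cost pool remaining) = $3,371.90
Check: goods available $19,940.00 = COGS $16,568.10 + ending $3,371.90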